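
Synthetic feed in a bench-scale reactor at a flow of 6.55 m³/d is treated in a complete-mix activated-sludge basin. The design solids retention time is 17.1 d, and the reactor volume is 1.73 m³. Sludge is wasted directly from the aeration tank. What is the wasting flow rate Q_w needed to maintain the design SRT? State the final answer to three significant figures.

Q_w ≈ 0.101 m³/d

With mixed-liquor wasting, θ_c = V/Q_w, so Q_w = V/θ_c = 1.730/17.1 = 0.1012 m³/d.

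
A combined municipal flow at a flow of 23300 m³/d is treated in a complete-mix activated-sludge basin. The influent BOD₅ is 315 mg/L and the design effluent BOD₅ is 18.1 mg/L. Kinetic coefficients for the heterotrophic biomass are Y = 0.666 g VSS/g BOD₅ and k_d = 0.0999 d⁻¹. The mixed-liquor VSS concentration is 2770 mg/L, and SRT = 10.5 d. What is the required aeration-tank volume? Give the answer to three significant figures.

Rearranging the biomass balance for a CMAS with decay, V = Y·Q·ΔS·θ_c / [X·(1+k_d θ_c)] = 0.666 × 23300 × (315 − 18.1) × 10.5 / [2770 × (1 + 0.0999 × 10.5)] = 4.84×10^7 / 5676 = 8524 m³.

V ≈ 8520 m³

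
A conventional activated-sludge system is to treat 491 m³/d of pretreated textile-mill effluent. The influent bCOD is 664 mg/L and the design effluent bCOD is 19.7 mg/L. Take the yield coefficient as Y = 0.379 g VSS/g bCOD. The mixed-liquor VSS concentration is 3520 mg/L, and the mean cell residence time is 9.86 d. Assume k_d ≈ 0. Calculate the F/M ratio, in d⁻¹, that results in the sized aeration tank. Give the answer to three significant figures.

V·X = Y·Q·ΔS·θ_c gives V = 0.379 × 491 × (664 − 19.7) × 9.86 / 3520 = 335.8 m³.
F/M = applied load / biomass = Q·S₀/(V·X) = 491 × 664 / (335.8 × 3520) = 0.2758 d⁻¹.

F/M ≈ 0.276 d⁻¹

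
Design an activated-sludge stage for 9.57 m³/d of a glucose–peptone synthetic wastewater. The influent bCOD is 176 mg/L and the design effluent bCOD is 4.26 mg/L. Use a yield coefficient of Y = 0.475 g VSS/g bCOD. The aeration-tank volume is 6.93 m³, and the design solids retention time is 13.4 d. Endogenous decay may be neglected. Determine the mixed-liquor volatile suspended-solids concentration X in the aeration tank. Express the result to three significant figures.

Without decay, X = Y Q (S₀−S) θ_c / V = 0.475 × 9.57 × (176 − 4.26) × 13.4 / 6.93 = 1510 mg/L.

X ≈ 1510 mg/L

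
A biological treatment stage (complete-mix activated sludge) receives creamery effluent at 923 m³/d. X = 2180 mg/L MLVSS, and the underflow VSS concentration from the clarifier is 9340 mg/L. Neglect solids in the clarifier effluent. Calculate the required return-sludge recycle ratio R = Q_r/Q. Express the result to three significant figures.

Mass balance around the secondary clarifier (neglecting effluent solids): R = X / (X_r − X) = 2180 / (9340 − 2180) = 0.3045.

R ≈ 0.304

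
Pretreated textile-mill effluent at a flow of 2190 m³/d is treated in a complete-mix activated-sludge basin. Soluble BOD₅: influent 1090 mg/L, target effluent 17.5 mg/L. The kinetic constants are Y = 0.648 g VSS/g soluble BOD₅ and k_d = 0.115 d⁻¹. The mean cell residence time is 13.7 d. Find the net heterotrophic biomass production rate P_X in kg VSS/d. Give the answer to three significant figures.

The observed yield is Y_obs = Y/(1 + k_d·θ_c) = 0.648 / (1 + 0.115 × 13.7) = 0.648 / 2.575 = 0.2516 g VSS per g soluble BOD₅ removed.
Substrate removed = Q·(S₀ − S) = 2190 m³/d × (1090 − 17.5) g/m³ = 2.35×10^6 g/d = 2349 kg/d.
Net biomass production P_X = Y_obs × Q·(S₀ − S) = 0.2516 × 2349 = 591.0 kg VSS/d.

P_X ≈ 591 kg VSS/d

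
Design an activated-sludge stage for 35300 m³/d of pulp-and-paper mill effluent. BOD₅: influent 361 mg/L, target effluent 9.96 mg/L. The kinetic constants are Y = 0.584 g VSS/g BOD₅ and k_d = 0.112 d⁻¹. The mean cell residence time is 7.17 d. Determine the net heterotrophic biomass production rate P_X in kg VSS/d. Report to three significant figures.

Y_obs = Y / (1 + k_d θ_c) = 0.584 / (1 + 0.112 × 7.17) = 0.584 / 1.803 = 0.3239.
Q·(S₀ − S) = 35300 × (361 − 9.96) × 10⁻³ = 12392 kg/d removed.
P_X = Y_obs · Q(S₀ − S) = 0.3239 × 12392 = 4014 kg VSS/d.

P_X ≈ 4010 kg VSS/d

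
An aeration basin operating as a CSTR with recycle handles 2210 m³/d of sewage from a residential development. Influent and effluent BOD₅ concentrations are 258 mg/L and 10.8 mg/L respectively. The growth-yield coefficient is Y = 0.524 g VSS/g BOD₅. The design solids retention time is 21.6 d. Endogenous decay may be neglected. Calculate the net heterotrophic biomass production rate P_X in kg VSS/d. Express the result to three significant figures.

Since k_d ≈ 0, Y_obs = Y = 0.524 g VSS/g BOD₅.
Q·(S₀ − S) = 2210 × (258 − 10.8) × 10⁻³ = 546.3 kg/d removed.
So the net sludge growth is P_X = 0.5240 × 546.3 = 286.3 kg VSS/d.

P_X ≈ 286 kg VSS/d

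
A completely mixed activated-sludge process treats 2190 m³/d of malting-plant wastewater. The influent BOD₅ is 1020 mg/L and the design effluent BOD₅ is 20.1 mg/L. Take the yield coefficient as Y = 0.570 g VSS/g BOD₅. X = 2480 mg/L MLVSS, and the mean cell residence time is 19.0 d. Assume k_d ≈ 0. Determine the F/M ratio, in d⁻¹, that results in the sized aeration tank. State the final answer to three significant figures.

F/M ≈ 0.0942 d⁻¹

V·X = Y·Q·ΔS·θ_c gives V = 0.570 × 2190 × (1020 − 20.1) × 19.0 / 2480 = 9563 m³.
Food-to-microorganism ratio F/M = Q S₀ / (V X) = 2190 × 1020 / (9563 × 2480) = 0.09419 d⁻¹.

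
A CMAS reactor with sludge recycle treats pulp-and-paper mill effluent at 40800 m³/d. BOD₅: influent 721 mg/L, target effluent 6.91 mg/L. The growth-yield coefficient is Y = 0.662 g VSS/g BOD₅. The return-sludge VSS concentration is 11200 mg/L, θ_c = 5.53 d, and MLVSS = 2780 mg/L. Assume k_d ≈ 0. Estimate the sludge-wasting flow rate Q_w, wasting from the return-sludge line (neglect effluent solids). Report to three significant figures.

Q_w ≈ 1720 m³/d

With k_d = 0 the design equation reduces to V = Y Q (S₀−S) θ_c / X = 0.662 × 40800 × (721 − 6.91) × 5.53 / 2780 = 38366 m³.
Wasting from the return line (neglecting effluent solids): Q_w = V·X / (θ_c·X_r) = 38366 × 2780 / (5.53 × 11200) = 1722 m³/d.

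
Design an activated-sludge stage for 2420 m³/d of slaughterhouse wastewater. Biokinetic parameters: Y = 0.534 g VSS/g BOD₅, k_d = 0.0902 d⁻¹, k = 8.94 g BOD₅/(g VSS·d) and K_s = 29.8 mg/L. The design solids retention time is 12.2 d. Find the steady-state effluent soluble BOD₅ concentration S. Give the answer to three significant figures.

S ≈ 1.11 mg/L

From the Monod/SRT balance for a CMAS, S = K_s·(1+k_d θ_c)/[θ_c·(Y k − k_d) − 1] = 29.8 × (1 + 0.0902 × 12.2) / [12.2 × (0.534 × 8.94 − 0.0902) − 1] = 62.59 / 56.14 = 1.115 mg/L.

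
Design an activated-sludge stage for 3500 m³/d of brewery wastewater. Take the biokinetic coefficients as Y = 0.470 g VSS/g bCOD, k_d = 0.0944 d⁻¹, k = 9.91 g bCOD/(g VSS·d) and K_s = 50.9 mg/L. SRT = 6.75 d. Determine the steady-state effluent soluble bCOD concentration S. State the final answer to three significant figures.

Effluent substrate depends only on kinetics and SRT: S = K_s(1 + k_d θ_c) / [θ_c(Yk − k_d) − 1] = 50.9 × (1 + 0.0944 × 6.75) / [6.75 × (0.470 × 9.91 − 0.0944) − 1] = 83.33 / 29.80 = 2.796 mg/L.

S ≈ 2.80 mg/L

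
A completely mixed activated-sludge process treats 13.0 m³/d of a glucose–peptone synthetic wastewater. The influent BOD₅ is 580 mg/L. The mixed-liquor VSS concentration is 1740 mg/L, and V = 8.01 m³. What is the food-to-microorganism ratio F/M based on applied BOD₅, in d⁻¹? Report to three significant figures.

F/M ≈ 0.541 d⁻¹

Food-to-microorganism ratio F/M = Q S₀ / (V X) = 13.0 × 580 / (8.010 × 1740) = 0.5410 d⁻¹.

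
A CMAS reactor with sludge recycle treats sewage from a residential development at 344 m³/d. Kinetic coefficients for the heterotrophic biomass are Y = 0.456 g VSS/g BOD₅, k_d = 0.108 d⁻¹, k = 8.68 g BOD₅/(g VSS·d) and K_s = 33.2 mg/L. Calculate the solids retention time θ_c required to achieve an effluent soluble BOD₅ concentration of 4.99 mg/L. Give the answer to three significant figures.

At the target effluent, Y k S/(K_s+S) = 0.456×8.68×4.99/38.19 = 0.5172 d⁻¹.
θ_c = 1/(μ − k_d) = 1/(0.5172 − 0.108) = 1/0.4092 = 2.444 d.

θ_c ≈ 2.44 d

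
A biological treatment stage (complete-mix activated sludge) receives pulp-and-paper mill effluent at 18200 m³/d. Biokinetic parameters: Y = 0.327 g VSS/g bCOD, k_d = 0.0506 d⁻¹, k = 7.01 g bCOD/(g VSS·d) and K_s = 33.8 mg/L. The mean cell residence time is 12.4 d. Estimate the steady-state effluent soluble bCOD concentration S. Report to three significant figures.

From the Monod/SRT balance for a CMAS, S = K_s·(1+k_d θ_c)/[θ_c·(Y k − k_d) − 1] = 33.8 × (1 + 0.0506 × 12.4) / [12.4 × (0.327 × 7.01 − 0.0506) − 1] = 55.01 / 26.80 = 2.053 mg/L.

S ≈ 2.05 mg/L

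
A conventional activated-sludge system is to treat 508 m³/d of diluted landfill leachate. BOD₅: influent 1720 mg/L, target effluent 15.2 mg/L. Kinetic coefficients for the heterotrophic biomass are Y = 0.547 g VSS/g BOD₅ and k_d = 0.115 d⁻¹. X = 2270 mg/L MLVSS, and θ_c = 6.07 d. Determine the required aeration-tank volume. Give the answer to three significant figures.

Rearranging the biomass balance for a CMAS with decay, V = Y·Q·ΔS·θ_c / [X·(1+k_d θ_c)] = 0.547 × 508 × (1720 − 15.2) × 6.07 / [2270 × (1 + 0.115 × 6.07)] = 2.88×10^6 / 3855 = 746.0 m³.

V ≈ 746 m³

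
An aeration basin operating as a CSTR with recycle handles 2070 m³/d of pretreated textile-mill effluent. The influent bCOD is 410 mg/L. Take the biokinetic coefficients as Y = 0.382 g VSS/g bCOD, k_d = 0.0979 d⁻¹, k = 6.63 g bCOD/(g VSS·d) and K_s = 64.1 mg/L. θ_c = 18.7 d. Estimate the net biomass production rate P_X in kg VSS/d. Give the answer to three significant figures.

Effluent substrate depends only on kinetics and SRT: S = K_s(1 + k_d θ_c) / [θ_c(Yk − k_d) − 1] = 64.1 × (1 + 0.0979 × 18.7) / [18.7 × (0.382 × 6.63 − 0.0979) − 1] = 181.4 / 44.53 = 4.075 mg/L.
Observed yield with endogenous decay: Y_obs = Y / (1 + k_d·θ_c) = 0.382 / (1 + 0.0979 × 18.7) = 0.382 / 2.831 = 0.1349 g VSS/g bCOD.
Substrate removed = Q·(S₀ − S) = 2070 m³/d × (410 − 4.07) g/m³ = 8.4×10^5 g/d = 840.3 kg/d.
So the net sludge growth is P_X = 0.1349 × 840.3 = 113.4 kg VSS/d.

P_X ≈ 113 kg VSS/d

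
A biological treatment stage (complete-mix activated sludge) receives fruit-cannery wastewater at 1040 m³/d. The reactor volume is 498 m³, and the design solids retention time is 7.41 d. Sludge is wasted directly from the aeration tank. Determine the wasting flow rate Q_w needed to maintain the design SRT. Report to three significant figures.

Q_w ≈ 67.2 m³/d

For wasting at MLVSS concentration, Q_w = V/θ_c = 498.0/7.41 = 67.21 m³/d.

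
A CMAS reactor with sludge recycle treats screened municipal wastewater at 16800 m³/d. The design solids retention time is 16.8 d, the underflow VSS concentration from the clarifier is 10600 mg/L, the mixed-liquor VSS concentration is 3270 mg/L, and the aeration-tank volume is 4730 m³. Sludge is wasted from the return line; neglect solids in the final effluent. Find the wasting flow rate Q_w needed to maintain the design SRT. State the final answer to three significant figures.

Q_w ≈ 86.9 m³/d

Q_w = (V·X)/(θ_c X_r) = 4730 × 3270 / (16.8 × 10600) = 86.85 m³/d.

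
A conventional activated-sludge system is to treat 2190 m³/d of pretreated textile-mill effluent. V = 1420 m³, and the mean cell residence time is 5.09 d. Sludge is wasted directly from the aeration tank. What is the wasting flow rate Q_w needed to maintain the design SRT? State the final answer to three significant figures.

Q_w ≈ 279 m³/d

For wasting at MLVSS concentration, Q_w = V/θ_c = 1420/5.09 = 279.0 m³/d.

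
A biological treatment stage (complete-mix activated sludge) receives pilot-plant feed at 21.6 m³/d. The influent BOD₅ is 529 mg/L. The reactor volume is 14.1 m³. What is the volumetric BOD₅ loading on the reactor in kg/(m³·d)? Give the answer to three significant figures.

L_v ≈ 0.810 kg BOD₅/(m³·d)

Volumetric loading L_v = Q·S₀ / V = 21.6 × 529 g/m³ / 14.10 m³ = 810.4 g/(m³·d) = 0.8104 kg BOD₅/(m³·d).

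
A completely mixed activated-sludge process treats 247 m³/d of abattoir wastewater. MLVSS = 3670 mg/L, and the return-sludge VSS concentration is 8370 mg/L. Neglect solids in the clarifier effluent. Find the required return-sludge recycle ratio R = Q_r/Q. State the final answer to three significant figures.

R ≈ 0.781

Solids balance on the clarifier gives (1+R)X = R·X_r, so R = X/(X_r − X) = 3670 / (8370 − 3670) = 0.7809.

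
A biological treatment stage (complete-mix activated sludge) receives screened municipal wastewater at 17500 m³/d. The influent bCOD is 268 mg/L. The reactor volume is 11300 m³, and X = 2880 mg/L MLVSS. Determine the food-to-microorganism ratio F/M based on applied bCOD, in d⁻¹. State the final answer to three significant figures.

F/M = Q·S₀ / (V·X) = 17500 × 268 / (11300 × 2880) = 0.1441 g bCOD·(g VSS·d)⁻¹.

F/M ≈ 0.144 d⁻¹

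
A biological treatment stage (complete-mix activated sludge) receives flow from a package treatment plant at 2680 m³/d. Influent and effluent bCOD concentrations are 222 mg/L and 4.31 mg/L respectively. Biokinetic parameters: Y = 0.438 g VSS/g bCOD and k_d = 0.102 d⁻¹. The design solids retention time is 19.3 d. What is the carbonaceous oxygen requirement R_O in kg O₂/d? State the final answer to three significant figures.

R_O ≈ 461 kg O₂/d

Observed yield with endogenous decay: Y_obs = Y / (1 + k_d·θ_c) = 0.438 / (1 + 0.102 × 19.3) = 0.438 / 2.969 = 0.1475 g VSS/g bCOD.
ΔS = 222 − 4.31 = 217.7 mg/L, so the substrate removal rate is 2680 × 217.7/1000 = 583.4 kg bCOD/d.
Biomass synthesised: P_X = Y_obs × 583.4 = 86.08 kg VSS/d.
Carbonaceous O₂ demand = substrate oxidised − cell-mass equivalent = 583.4 − 1.42 × 86.08 = 461.2 kg O₂/d.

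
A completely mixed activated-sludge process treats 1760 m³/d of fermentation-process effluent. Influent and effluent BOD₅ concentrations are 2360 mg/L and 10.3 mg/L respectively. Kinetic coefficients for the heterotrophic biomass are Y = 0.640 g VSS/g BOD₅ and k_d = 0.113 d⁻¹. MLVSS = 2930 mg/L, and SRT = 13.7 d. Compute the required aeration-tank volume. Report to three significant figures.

V ≈ 4860 m³

From the SRT design equation V = Y Q (S₀−S) θ_c / [X (1 + k_d θ_c)] = 0.640 × 1760 × (2360 − 10.3) × 13.7 / [2930 × (1 + 0.113 × 13.7)] = 3.63×10^7 / 7466 = 4857 m³.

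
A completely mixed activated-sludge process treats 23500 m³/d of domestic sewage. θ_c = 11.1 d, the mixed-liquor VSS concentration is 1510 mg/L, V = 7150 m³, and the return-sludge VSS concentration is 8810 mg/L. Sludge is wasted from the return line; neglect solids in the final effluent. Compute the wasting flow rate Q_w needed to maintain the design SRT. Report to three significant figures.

Q_w ≈ 110 m³/d

Q_w = (V·X)/(θ_c X_r) = 7150 × 1510 / (11.1 × 8810) = 110.4 m³/d.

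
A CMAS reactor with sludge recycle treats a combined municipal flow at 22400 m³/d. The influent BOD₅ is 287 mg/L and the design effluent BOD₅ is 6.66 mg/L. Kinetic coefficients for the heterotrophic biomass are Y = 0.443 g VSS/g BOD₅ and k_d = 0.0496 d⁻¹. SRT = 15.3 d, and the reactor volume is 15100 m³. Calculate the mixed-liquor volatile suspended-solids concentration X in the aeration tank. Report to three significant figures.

X ≈ 1600 mg/L

X = Y·Q·ΔS·θ_c / [V·(1 + k_d θ_c)] = 0.443 × 22400 × (287 − 6.66) × 15.3 / [15100 × (1 + 0.0496 × 15.3)] = 1603 mg/L.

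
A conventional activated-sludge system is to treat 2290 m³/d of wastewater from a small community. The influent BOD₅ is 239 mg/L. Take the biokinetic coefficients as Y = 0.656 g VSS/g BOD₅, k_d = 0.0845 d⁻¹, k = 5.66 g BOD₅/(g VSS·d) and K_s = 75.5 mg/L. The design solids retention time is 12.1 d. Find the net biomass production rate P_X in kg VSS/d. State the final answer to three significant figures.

P_X ≈ 175 kg VSS/d

From the Monod/SRT balance for a CMAS, S = K_s·(1+k_d θ_c)/[θ_c·(Y k − k_d) − 1] = 75.5 × (1 + 0.0845 × 12.1) / [12.1 × (0.656 × 5.66 − 0.0845) − 1] = 152.7 / 42.90 = 3.559 mg/L.
Y_obs = Y / (1 + k_d θ_c) = 0.656 / (1 + 0.0845 × 12.1) = 0.656 / 2.022 = 0.3244.
ΔS = 239 − 3.56 = 235.4 mg/L, so the substrate removal rate is 2290 × 235.4/1000 = 539.2 kg BOD₅/d.
P_X = Y_obs · Q(S₀ − S) = 0.3244 × 539.2 = 174.9 kg VSS/d.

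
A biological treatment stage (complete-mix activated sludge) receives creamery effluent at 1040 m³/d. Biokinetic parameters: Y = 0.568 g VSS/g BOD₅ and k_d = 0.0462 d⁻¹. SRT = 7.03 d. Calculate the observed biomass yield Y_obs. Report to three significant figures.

Y_obs ≈ 0.429 g VSS/g BOD₅

The observed yield is Y_obs = Y/(1 + k_d·θ_c) = 0.568 / (1 + 0.0462 × 7.03) = 0.568 / 1.325 = 0.4287 g VSS per g BOD₅ removed.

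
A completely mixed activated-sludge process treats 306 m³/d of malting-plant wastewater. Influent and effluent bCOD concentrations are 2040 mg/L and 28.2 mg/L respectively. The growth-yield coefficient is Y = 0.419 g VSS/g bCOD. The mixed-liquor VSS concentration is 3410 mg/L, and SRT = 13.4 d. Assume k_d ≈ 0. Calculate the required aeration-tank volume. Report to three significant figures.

V·X = Y·Q·ΔS·θ_c gives V = 0.419 × 306 × (2040 − 28.2) × 13.4 / 3410 = 1014 m³.

V ≈ 1010 m³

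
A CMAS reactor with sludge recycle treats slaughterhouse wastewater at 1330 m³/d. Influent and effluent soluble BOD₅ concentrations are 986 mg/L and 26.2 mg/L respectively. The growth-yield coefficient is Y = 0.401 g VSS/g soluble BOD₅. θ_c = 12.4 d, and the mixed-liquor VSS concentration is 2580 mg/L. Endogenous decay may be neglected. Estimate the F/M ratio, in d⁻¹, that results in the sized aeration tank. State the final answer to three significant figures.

V·X = Y·Q·ΔS·θ_c gives V = 0.401 × 1330 × (986 − 26.2) × 12.4 / 2580 = 2460 m³.
Food-to-microorganism ratio F/M = Q S₀ / (V X) = 1330 × 986 / (2460 × 2580) = 0.2066 d⁻¹.

F/M ≈ 0.207 d⁻¹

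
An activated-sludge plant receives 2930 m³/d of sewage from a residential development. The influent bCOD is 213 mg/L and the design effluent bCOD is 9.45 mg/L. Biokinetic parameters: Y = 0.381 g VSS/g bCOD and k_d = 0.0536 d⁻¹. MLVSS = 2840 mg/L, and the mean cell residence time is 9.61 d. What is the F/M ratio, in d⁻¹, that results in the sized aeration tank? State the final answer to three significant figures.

Rearranging the biomass balance for a CMAS with decay, V = Y·Q·ΔS·θ_c / [X·(1+k_d θ_c)] = 0.381 × 2930 × (213 − 9.45) × 9.61 / [2840 × (1 + 0.0536 × 9.61)] = 2.18×10^6 / 4303 = 507.5 m³.
Food-to-microorganism ratio F/M = Q S₀ / (V X) = 2930 × 213 / (507.5 × 2840) = 0.4330 d⁻¹.

F/M ≈ 0.433 d⁻¹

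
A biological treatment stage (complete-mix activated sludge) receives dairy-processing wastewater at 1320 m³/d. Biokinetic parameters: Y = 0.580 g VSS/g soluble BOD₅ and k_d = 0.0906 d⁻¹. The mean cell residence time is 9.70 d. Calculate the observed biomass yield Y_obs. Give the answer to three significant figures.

The observed yield is Y_obs = Y/(1 + k_d·θ_c) = 0.580 / (1 + 0.0906 × 9.70) = 0.580 / 1.879 = 0.3087 g VSS per g soluble BOD₅ removed.

Y_obs ≈ 0.309 g VSS/g soluble BOD₅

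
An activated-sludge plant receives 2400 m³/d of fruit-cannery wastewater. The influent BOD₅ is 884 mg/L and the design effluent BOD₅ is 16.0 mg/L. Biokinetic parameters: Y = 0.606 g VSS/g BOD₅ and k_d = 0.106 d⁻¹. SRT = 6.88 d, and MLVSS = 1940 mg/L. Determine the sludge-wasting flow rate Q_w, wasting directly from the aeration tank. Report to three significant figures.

Rearranging the biomass balance for a CMAS with decay, V = Y·Q·ΔS·θ_c / [X·(1+k_d θ_c)] = 0.606 × 2400 × (884 − 16.0) × 6.88 / [1940 × (1 + 0.106 × 6.88)] = 8.69×10^6 / 3355 = 2589 m³.
With mixed-liquor wasting, θ_c = V/Q_w, so Q_w = V/θ_c = 2589/6.88 = 376.3 m³/d.

Q_w ≈ 376 m³/d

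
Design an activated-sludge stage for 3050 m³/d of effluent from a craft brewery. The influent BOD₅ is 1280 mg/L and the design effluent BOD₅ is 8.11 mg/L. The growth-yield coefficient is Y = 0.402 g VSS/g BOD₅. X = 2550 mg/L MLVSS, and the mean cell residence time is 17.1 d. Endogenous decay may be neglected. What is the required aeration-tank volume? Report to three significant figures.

Biomass mass balance (decay neglected): V·X = Y·Q·(S₀ − S)·θ_c, so V = 0.402 × 3050 × (1280 − 8.11) × 17.1 / 2550 = 10458 m³.

V ≈ 10500 m³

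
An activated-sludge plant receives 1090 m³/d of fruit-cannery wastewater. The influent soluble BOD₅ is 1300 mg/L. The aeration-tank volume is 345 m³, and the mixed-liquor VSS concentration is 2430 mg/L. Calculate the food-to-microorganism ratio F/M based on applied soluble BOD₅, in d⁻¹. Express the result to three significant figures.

F/M ≈ 1.69 d⁻¹

F/M = Q·S₀ / (V·X) = 1090 × 1300 / (345.0 × 2430) = 1.690 g soluble BOD₅·(g VSS·d)⁻¹.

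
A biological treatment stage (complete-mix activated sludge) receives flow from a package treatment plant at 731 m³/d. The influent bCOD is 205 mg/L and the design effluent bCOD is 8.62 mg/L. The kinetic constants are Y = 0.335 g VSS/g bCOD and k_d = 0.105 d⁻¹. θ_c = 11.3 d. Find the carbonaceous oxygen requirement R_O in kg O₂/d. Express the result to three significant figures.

R_O ≈ 112 kg O₂/d

Y_obs = Y / (1 + k_d θ_c) = 0.335 / (1 + 0.105 × 11.3) = 0.335 / 2.187 = 0.1532.
Mass of bCOD removed per day: Q(S₀ − S) = 731 × 196.4 g/m³ = 143.6 kg/d.
P_X = Y_obs·Q·(S₀ − S) = 0.1532 × 143.6 = 21.99 kg VSS/d.
R_O = Q·ΔS − 1.42 P_X = 143.6 − 31.23 = 112.3 kg O₂/d.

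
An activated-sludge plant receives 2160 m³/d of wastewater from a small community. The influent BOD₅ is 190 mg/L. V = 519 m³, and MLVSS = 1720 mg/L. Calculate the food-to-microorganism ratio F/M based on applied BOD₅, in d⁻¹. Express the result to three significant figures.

F/M ≈ 0.460 d⁻¹

F/M = applied load / biomass = Q·S₀/(V·X) = 2160 × 190 / (519.0 × 1720) = 0.4597 d⁻¹.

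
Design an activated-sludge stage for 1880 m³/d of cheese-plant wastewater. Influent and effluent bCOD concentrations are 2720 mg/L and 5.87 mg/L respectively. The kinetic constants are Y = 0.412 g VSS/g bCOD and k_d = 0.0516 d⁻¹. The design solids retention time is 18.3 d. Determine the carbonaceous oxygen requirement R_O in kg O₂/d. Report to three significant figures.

R_O ≈ 3570 kg O₂/d

The observed yield is Y_obs = Y/(1 + k_d·θ_c) = 0.412 / (1 + 0.0516 × 18.3) = 0.412 / 1.944 = 0.2119 g VSS per g bCOD removed.
ΔS = 2720 − 5.87 = 2714 mg/L, so the substrate removal rate is 1880 × 2714/1000 = 5103 kg bCOD/d.
P_X = Y_obs·Q·(S₀ − S) = 0.2119 × 5103 = 1081 kg VSS/d.
Carbonaceous O₂ demand = substrate oxidised − cell-mass equivalent = 5103 − 1.42 × 1081 = 3567 kg O₂/d.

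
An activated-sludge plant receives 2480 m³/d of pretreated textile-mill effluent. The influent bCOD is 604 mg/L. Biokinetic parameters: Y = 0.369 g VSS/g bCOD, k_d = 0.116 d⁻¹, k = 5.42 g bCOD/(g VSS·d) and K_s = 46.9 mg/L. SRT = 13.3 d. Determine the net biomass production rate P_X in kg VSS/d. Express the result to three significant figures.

P_X ≈ 216 kg VSS/d

Effluent substrate depends only on kinetics and SRT: S = K_s(1 + k_d θ_c) / [θ_c(Yk − k_d) − 1] = 46.9 × (1 + 0.116 × 13.3) / [13.3 × (0.369 × 5.42 − 0.116) − 1] = 119.3 / 24.06 = 4.957 mg/L.
Observed yield with endogenous decay: Y_obs = Y / (1 + k_d·θ_c) = 0.369 / (1 + 0.116 × 13.3) = 0.369 / 2.543 = 0.1451 g VSS/g bCOD.
ΔS = 604 − 4.96 = 599.0 mg/L, so the substrate removal rate is 2480 × 599.0/1000 = 1486 kg bCOD/d.
So the net sludge growth is P_X = 0.1451 × 1486 = 215.6 kg VSS/d.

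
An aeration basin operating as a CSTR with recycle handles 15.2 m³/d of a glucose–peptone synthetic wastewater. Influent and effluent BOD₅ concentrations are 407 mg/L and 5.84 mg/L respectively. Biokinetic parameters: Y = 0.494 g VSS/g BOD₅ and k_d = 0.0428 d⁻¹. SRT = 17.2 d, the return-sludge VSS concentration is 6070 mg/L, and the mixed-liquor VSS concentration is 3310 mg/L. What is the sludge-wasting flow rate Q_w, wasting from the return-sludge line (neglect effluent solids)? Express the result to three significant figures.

Q_w ≈ 0.286 m³/d

Steady-state biomass mass balance: V·X·(1 + k_d·θ_c) = Y·Q·(S₀ − S)·θ_c, so V = 0.494 × 15.2 × (407 − 5.84) × 17.2 / [3310 × (1 + 0.0428 × 17.2)] = 5.18×10^4 / 5747 = 9.016 m³.
Q_w = (V·X)/(θ_c X_r) = 9.016 × 3310 / (17.2 × 6070) = 0.2858 m³/d.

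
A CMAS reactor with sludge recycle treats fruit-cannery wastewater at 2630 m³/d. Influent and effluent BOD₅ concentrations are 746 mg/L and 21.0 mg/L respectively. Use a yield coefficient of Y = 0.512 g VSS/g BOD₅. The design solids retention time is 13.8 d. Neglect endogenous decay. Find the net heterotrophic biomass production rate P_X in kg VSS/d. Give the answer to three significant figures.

P_X ≈ 976 kg VSS/d

No decay correction is needed, so Y_obs = Y = 0.512.
ΔS = 746 − 21.0 = 725.0 mg/L, so the substrate removal rate is 2630 × 725.0/1000 = 1907 kg BOD₅/d.
So the net sludge growth is P_X = 0.5120 × 1907 = 976.3 kg VSS/d.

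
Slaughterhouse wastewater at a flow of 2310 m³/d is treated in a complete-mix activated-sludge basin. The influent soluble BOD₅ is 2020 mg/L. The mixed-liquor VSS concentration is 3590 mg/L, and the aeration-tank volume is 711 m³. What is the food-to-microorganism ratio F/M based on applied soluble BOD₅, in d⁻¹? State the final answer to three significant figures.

F/M = applied load / biomass = Q·S₀/(V·X) = 2310 × 2020 / (711.0 × 3590) = 1.828 d⁻¹.

F/M ≈ 1.83 d⁻¹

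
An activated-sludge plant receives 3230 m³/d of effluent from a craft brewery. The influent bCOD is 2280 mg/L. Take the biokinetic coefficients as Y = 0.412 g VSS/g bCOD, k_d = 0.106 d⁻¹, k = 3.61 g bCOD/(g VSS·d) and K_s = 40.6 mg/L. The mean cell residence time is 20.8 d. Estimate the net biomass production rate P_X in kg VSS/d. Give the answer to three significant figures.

P_X ≈ 945 kg VSS/d

Effluent substrate depends only on kinetics and SRT: S = K_s(1 + k_d θ_c) / [θ_c(Yk − k_d) − 1] = 40.6 × (1 + 0.106 × 20.8) / [20.8 × (0.412 × 3.61 − 0.106) − 1] = 130.1 / 27.73 = 4.692 mg/L.
Correct the yield for decay: Y_obs = Y/(1 + k_d θ_c) = 0.412 / (1 + 0.106 × 20.8) = 0.412 / 3.205 = 0.1286.
ΔS = 2280 − 4.69 = 2275 mg/L, so the substrate removal rate is 3230 × 2275/1000 = 7349 kg bCOD/d.
P_X = Y_obs · Q(S₀ − S) = 0.1286 × 7349 = 944.8 kg VSS/d.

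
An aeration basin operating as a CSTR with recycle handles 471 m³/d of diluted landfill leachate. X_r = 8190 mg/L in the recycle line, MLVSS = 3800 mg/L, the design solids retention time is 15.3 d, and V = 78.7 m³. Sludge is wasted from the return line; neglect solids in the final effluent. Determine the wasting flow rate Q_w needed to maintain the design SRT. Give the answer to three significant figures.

Q_w ≈ 2.39 m³/d

θ_c = V·X/(Q_w·X_r) when wasting from the recycle, so Q_w = V·X/(θ_c·X_r) = 78.70 × 3800 / (15.3 × 8190) = 2.387 m³/d.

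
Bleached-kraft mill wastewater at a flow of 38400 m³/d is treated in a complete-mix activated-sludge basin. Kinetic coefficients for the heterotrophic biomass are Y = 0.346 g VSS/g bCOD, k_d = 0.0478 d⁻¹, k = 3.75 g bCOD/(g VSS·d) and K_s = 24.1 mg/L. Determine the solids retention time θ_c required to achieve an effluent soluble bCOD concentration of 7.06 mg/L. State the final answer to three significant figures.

From 1/θ_c = Y·k·S/(K_s + S) − k_d: Y·k·S/(K_s+S) = 0.346 × 3.75 × 7.06 / (24.1 + 7.06) = 0.2940 d⁻¹.
1/θ_c = 0.2940 − 0.0478 = 0.2462 d⁻¹, so θ_c = 4.062 d.

θ_c ≈ 4.06 d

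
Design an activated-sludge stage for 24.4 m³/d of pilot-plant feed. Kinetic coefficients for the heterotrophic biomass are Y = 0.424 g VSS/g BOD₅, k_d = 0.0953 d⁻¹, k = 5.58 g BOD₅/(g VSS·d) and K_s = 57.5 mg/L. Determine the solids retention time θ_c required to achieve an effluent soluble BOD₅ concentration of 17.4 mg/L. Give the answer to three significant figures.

θ_c ≈ 2.20 d

At the target effluent, Y k S/(K_s+S) = 0.424×5.58×17.4/74.90 = 0.5496 d⁻¹.
Then 1/θ_c = μ − k_d = 0.5496 − 0.0953 = 0.4543 d⁻¹, giving θ_c = 2.201 d.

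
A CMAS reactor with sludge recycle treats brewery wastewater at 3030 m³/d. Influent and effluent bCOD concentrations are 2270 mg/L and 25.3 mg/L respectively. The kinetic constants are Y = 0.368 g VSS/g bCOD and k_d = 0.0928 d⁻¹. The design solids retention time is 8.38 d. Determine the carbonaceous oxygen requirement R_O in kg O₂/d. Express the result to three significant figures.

R_O ≈ 4800 kg O₂/d

The observed yield is Y_obs = Y/(1 + k_d·θ_c) = 0.368 / (1 + 0.0928 × 8.38) = 0.368 / 1.778 = 0.2070 g VSS per g bCOD removed.
Mass of bCOD removed per day: Q(S₀ − S) = 3030 × 2245 g/m³ = 6801 kg/d.
Biomass synthesised: P_X = Y_obs × 6801 = 1408 kg VSS/d.
Carbonaceous O₂ demand = substrate oxidised − cell-mass equivalent = 6801 − 1.42 × 1408 = 4802 kg O₂/d.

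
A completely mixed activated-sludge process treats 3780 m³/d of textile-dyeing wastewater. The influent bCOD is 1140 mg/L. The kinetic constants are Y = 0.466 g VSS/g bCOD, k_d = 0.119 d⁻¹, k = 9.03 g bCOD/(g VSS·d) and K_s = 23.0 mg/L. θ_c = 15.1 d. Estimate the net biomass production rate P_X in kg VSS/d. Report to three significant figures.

P_X ≈ 717 kg VSS/d

For a completely mixed reactor with recycle the Lawrence–McCarty relation gives S = K_s·(1 + k_d·θ_c) / [θ_c·(Y·k − k_d) − 1] = 23.0 × (1 + 0.119 × 15.1) / [15.1 × (0.466 × 9.03 − 0.119) − 1] = 64.33 / 60.74 = 1.059 mg/L.
The observed yield is Y_obs = Y/(1 + k_d·θ_c) = 0.466 / (1 + 0.119 × 15.1) = 0.466 / 2.797 = 0.1666 g VSS per g bCOD removed.
Substrate removed = Q·(S₀ − S) = 3780 m³/d × (1140 − 1.06) g/m³ = 4.31×10^6 g/d = 4305 kg/d.
Net biomass production P_X = Y_obs × Q·(S₀ − S) = 0.1666 × 4305 = 717.3 kg VSS/d.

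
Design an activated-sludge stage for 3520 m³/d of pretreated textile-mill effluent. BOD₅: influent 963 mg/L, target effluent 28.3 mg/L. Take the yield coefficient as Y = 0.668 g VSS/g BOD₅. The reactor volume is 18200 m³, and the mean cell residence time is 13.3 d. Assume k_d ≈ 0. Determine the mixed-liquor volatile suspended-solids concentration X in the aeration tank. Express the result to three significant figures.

X ≈ 1610 mg/L

From V·X = Y·Q·(S₀ − S)·θ_c (decay neglected): X = 0.668 × 3520 × (963 − 28.3) × 13.3 / 18200 = 1606 mg/L.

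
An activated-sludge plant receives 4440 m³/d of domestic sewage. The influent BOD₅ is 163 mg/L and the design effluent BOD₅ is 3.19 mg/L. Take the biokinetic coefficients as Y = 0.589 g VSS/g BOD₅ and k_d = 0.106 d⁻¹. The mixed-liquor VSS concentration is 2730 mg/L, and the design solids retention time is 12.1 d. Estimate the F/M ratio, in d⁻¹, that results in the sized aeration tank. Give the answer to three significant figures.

From the SRT design equation V = Y Q (S₀−S) θ_c / [X (1 + k_d θ_c)] = 0.589 × 4440 × (163 − 3.19) × 12.1 / [2730 × (1 + 0.106 × 12.1)] = 5.06×10^6 / 6231 = 811.5 m³.
Food-to-microorganism ratio F/M = Q S₀ / (V X) = 4440 × 163 / (811.5 × 2730) = 0.3267 d⁻¹.

F/M ≈ 0.327 d⁻¹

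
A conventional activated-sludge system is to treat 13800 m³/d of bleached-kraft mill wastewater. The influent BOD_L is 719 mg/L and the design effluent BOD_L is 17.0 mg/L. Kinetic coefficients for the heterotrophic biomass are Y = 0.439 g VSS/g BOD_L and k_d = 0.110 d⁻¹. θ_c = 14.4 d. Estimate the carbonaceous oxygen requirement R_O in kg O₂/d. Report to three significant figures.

R_O ≈ 7350 kg O₂/d

Observed yield with endogenous decay: Y_obs = Y / (1 + k_d·θ_c) = 0.439 / (1 + 0.110 × 14.4) = 0.439 / 2.584 = 0.1699 g VSS/g BOD_L.
ΔS = 719 − 17.0 = 702.0 mg/L, so the substrate removal rate is 13800 × 702.0/1000 = 9688 kg BOD_L/d.
Net sludge production P_X = 0.1699 × 9688 = 1646 kg VSS/d.
R_O = Q·(S₀ − S) − 1.42·P_X = 9688 − 1.42 × 1646 = 7351 kg O₂/d.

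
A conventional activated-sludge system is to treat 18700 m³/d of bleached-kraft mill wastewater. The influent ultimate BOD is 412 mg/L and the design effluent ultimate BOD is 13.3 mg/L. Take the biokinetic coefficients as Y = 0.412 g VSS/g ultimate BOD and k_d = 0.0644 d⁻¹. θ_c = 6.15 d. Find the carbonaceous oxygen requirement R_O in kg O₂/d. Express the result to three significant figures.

Observed yield with endogenous decay: Y_obs = Y / (1 + k_d·θ_c) = 0.412 / (1 + 0.0644 × 6.15) = 0.412 / 1.396 = 0.2951 g VSS/g ultimate BOD.
Mass of ultimate BOD removed per day: Q(S₀ − S) = 18700 × 398.7 g/m³ = 7456 kg/d.
P_X = Y_obs·Q·(S₀ − S) = 0.2951 × 7456 = 2200 kg VSS/d.
R_O = Q·(S₀ − S) − 1.42·P_X = 7456 − 1.42 × 2200 = 4331 kg O₂/d.

R_O ≈ 4330 kg O₂/d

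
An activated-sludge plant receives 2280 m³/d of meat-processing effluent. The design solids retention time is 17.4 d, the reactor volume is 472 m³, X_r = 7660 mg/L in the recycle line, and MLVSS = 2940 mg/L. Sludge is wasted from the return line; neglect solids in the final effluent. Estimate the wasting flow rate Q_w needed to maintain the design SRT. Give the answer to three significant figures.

Wasting from the return line (neglecting effluent solids): Q_w = V·X / (θ_c·X_r) = 472.0 × 2940 / (17.4 × 7660) = 10.41 m³/d.

Q_w ≈ 10.4 m³/d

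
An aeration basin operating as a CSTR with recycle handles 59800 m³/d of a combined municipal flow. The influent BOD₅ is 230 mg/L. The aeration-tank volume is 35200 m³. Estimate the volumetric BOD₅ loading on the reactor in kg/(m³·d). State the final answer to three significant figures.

L_v ≈ 0.391 kg BOD₅/(m³·d)

Volumetric loading L_v = Q·S₀ / V = 59800 × 230 g/m³ / 35200 m³ = 390.7 g/(m³·d) = 0.3907 kg BOD₅/(m³·d).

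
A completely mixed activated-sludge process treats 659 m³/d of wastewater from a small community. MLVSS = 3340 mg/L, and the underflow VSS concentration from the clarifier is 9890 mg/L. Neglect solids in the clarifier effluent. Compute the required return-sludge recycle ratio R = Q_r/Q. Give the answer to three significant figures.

R = Q_r/Q = X/(X_r − X) = 3340 / (9890 − 3340) = 0.5099.

R ≈ 0.510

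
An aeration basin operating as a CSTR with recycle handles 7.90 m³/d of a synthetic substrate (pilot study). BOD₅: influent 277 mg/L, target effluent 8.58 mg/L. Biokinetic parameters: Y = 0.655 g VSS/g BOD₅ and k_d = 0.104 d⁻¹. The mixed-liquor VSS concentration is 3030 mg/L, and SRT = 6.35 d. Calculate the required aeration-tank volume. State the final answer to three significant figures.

V ≈ 1.75 m³

From the SRT design equation V = Y Q (S₀−S) θ_c / [X (1 + k_d θ_c)] = 0.655 × 7.90 × (277 − 8.58) × 6.35 / [3030 × (1 + 0.104 × 6.35)] = 8.82×10^3 / 5031 = 1.753 m³.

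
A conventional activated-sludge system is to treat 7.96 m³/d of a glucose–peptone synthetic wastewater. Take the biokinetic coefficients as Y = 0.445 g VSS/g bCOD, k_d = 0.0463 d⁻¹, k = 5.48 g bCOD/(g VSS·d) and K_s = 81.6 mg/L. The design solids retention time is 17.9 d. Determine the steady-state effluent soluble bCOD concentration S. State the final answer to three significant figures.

From the Monod/SRT balance for a CMAS, S = K_s·(1+k_d θ_c)/[θ_c·(Y k − k_d) − 1] = 81.6 × (1 + 0.0463 × 17.9) / [17.9 × (0.445 × 5.48 − 0.0463) − 1] = 149.2 / 41.82 = 3.568 mg/L.

S ≈ 3.57 mg/L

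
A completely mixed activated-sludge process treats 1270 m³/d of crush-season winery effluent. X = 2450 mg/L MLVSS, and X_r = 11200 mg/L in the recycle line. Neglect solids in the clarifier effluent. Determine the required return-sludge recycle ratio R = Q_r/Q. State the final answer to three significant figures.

Solids balance on the clarifier gives (1+R)X = R·X_r, so R = X/(X_r − X) = 2450 / (11200 − 2450) = 0.2800.

R ≈ 0.280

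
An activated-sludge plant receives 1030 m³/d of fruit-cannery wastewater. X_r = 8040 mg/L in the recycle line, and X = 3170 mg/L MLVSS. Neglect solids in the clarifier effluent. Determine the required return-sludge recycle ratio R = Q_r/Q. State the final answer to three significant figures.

R ≈ 0.651

R = Q_r/Q = X/(X_r − X) = 3170 / (8040 − 3170) = 0.6509.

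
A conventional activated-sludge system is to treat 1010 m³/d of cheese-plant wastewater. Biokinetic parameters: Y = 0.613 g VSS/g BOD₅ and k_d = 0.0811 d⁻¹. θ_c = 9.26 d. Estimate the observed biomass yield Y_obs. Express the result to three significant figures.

Y_obs = Y / (1 + k_d θ_c) = 0.613 / (1 + 0.0811 × 9.26) = 0.613 / 1.751 = 0.3501.

Y_obs ≈ 0.350 g VSS/g BOD₅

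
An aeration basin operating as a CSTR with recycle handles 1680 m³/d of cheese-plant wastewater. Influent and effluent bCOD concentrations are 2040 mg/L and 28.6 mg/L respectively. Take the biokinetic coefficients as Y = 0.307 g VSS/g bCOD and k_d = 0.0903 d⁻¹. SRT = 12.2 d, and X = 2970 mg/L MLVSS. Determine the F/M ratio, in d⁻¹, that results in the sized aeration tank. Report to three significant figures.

F/M ≈ 0.569 d⁻¹

From the SRT design equation V = Y Q (S₀−S) θ_c / [X (1 + k_d θ_c)] = 0.307 × 1680 × (2040 − 28.6) × 12.2 / [2970 × (1 + 0.0903 × 12.2)] = 1.27×10^7 / 6242 = 2028 m³.
F/M = applied load / biomass = Q·S₀/(V·X) = 1680 × 2040 / (2028 × 2970) = 0.5691 d⁻¹.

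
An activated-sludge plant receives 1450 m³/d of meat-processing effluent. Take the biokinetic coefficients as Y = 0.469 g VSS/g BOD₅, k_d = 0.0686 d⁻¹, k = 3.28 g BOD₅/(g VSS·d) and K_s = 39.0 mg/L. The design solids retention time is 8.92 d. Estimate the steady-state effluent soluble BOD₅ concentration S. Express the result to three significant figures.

S ≈ 5.19 mg/L

Effluent substrate depends only on kinetics and SRT: S = K_s(1 + k_d θ_c) / [θ_c(Yk − k_d) − 1] = 39.0 × (1 + 0.0686 × 8.92) / [8.92 × (0.469 × 3.28 − 0.0686) − 1] = 62.86 / 12.11 = 5.191 mg/L.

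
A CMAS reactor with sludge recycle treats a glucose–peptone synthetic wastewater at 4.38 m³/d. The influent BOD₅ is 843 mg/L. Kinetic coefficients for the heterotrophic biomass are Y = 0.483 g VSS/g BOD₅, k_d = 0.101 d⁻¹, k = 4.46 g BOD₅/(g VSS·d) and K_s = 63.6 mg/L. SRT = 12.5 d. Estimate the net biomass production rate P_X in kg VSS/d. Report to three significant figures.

From the Monod/SRT balance for a CMAS, S = K_s·(1+k_d θ_c)/[θ_c·(Y k − k_d) − 1] = 63.6 × (1 + 0.101 × 12.5) / [12.5 × (0.483 × 4.46 − 0.101) − 1] = 143.9 / 24.66 = 5.834 mg/L.
Y_obs = Y / (1 + k_d θ_c) = 0.483 / (1 + 0.101 × 12.5) = 0.483 / 2.263 = 0.2135.
Q·(S₀ − S) = 4.38 × (843 − 5.83) × 10⁻³ = 3.667 kg/d removed.
Net biomass production P_X = Y_obs × Q·(S₀ − S) = 0.2135 × 3.667 = 0.7828 kg VSS/d.

P_X ≈ 0.783 kg VSS/d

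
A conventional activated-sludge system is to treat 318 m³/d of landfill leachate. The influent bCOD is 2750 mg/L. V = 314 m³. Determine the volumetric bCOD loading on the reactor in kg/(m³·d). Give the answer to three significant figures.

Volumetric loading L_v = Q·S₀ / V = 318 × 2750 g/m³ / 314.0 m³ = 2785 g/(m³·d) = 2.785 kg bCOD/(m³·d).

L_v ≈ 2.79 kg bCOD/(m³·d)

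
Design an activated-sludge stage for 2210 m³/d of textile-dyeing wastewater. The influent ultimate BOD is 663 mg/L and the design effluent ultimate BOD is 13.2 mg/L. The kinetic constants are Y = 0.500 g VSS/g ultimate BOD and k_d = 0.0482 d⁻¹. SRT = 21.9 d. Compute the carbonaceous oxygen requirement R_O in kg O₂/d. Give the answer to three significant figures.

The observed yield is Y_obs = Y/(1 + k_d·θ_c) = 0.500 / (1 + 0.0482 × 21.9) = 0.500 / 2.056 = 0.2432 g VSS per g ultimate BOD removed.
Substrate removed = Q·(S₀ − S) = 2210 m³/d × (663 − 13.2) g/m³ = 1.44×10^6 g/d = 1436 kg/d.
P_X = Y_obs·Q·(S₀ − S) = 0.2432 × 1436 = 349.3 kg VSS/d.
Carbonaceous O₂ demand = substrate oxidised − cell-mass equivalent = 1436 − 1.42 × 349.3 = 940.0 kg O₂/d.

R_O ≈ 940 kg O₂/d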